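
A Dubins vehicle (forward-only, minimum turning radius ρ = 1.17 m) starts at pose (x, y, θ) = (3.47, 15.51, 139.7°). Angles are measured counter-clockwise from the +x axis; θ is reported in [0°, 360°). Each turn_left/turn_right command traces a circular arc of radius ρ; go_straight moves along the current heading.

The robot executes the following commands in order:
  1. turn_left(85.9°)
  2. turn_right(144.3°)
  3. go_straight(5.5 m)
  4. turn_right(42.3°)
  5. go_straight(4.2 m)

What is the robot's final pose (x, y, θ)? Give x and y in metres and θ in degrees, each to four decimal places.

set_pose: (x, y, θ) = (3.4700, 15.5100, 139.7000°), ρ = 1.17
turn_left(85.9°): centre at ρ to the left, rotate +85.9° → (1.8773, 15.4363, 225.6000°)
turn_right(144.3°): centre at ρ to the right, rotate −144.3° → (-0.1151, 16.4319, 81.3000°)
go_straight(5.5): x += 5.5·cos θ, y += 5.5·sin θ → (0.7168, 21.8686, 81.3000°)
turn_right(42.3°): centre at ρ to the right, rotate −42.3° → (1.1370, 22.6009, 39.0000°)
go_straight(4.2): x += 4.2·cos θ, y += 4.2·sin θ → (4.4010, 25.2440, 39.0000°)

(4.4010, 25.2440, 39.0000°)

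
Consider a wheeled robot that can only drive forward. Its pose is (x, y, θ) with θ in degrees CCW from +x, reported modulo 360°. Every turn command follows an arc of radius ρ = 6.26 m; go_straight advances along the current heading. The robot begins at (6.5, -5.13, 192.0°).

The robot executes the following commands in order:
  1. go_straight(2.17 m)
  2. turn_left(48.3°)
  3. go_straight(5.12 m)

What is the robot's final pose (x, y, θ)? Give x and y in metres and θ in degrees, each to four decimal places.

set_pose: (x, y, θ) = (6.5000, -5.1300, 192.0000°), ρ = 6.26
go_straight(2.17): x += 2.17·cos θ, y += 2.17·sin θ → (4.3774, -5.5812, 192.0000°)
turn_left(48.3°): centre at ρ to the left, rotate +48.3° → (0.2413, -8.6028, 240.3000°)
go_straight(5.12): x += 5.12·cos θ, y += 5.12·sin θ → (-2.2954, -13.0502, 240.3000°)

(-2.2954, -13.0502, 240.3000°)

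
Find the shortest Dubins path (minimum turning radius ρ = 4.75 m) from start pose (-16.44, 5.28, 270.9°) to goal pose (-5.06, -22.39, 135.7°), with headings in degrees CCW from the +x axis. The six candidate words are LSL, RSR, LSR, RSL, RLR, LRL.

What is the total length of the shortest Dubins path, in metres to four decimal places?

Let ψ = atan2(Δy, Δx) = atan2(-27.67, 11.38) = -67.6438° be the start→goal bearing.
Normalize: d = |goal − start| / ρ = 29.918778/4.75 = 6.298690, α = (θ_start − ψ) mod 360° = 338.5438° = 5.908704 rad, β = (θ_goal − ψ) mod 360° = 203.3438° = 3.549019 rad.
Common terms: sin α = -0.365789, cos α = 0.930698, sin β = -0.396248, cos β = -0.918144, cos(α−β) = -0.709571, d² = 39.673498. Work in radians in the unit-radius frame; every candidate has L = ρ·(t + p + q).
LSL: p² = 2 + d² − 2cos(α−β) + 2d(sin α − sin β) = 43.476335; p = √p² = 6.593659; φ = atan2(cos β − cos α, d + sin α − sin β) = -0.284208 rad; t = (φ − α) mod 2π = 0.090273 rad, q = (β − φ) mod 2π = 3.833227 rad → L = 4.75·(0.090273 + 6.593659 + 3.833227) = 4.75·10.517159 = 49.956505 m
RSR: p² = 2 + d² − 2cos(α−β) + 2d(sin β − sin α) = 42.708944; p = √p² = 6.535208; φ = atan2(cos α − cos β, d − sin α + sin β) = 0.286821 rad; t = (α − φ) mod 2π = 5.621883 rad, q = (φ − β) mod 2π = 3.020987 rad → L = 4.75·(5.621883 + 6.535208 + 3.020987) = 4.75·15.178078 = 72.095873 m
LSR: p² = d² − 2 + 2cos(α−β) + 2d(sin α + sin β) = 26.654682; p = √p² = 5.162817; φ = atan2(−cos α − cos β, d + sin α + sin β) − atan2(−2, p) = 0.367317 rad; t = (φ − α) mod 2π = 0.741798 rad, q = (φ − β) mod 2π = 3.101483 rad → L = 4.75·(0.741798 + 5.162817 + 3.101483) = 4.75·9.006099 = 42.778969 m
RSL: p² = d² − 2 + 2cos(α−β) − 2d(sin α + sin β) = 45.854031; p = √p² = 6.771560; φ = atan2(cos α + cos β, d − sin α − sin β) − atan2(2, p) = -0.285410 rad; t = (α − φ) mod 2π = 6.194114 rad, q = (β − φ) mod 2π = 3.834429 rad → L = 4.75·(6.194114 + 6.771560 + 3.834429) = 4.75·16.800104 = 79.800494 m
RLR: c = (6 − d² + 2cos(α−β) + 2d(sin α − sin β))/8 = -4.338618, |c| > 1 → infeasible
LRL: c = (6 − d² + 2cos(α−β) − 2d(sin α − sin β))/8 = -4.434542, |c| > 1 → infeasible
Shortest: LSR with L = 42.778969 m ≈ 42.7790 m

42.7790 m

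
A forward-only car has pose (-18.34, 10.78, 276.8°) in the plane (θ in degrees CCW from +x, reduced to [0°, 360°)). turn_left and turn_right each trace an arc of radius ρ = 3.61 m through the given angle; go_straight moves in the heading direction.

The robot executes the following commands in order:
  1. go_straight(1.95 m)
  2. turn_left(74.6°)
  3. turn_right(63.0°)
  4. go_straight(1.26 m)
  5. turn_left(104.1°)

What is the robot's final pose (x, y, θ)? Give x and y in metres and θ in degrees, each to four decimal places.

set_pose: (x, y, θ) = (-18.3400, 10.7800, 276.8000°), ρ = 3.61
go_straight(1.95): x += 1.95·cos θ, y += 1.95·sin θ → (-18.1091, 8.8437, 276.8000°)
turn_left(74.6°): centre at ρ to the left, rotate +74.6° → (-15.0643, 5.7017, 351.4000°)
turn_right(63.0°): centre at ρ to the right, rotate −63.0° → (-12.1787, 3.2718, 288.4000°)
go_straight(1.26): x += 1.26·cos θ, y += 1.26·sin θ → (-11.7810, 2.0762, 288.4000°)
turn_left(104.1°): centre at ρ to the left, rotate +104.1° → (-6.4159, 0.1711, 392.5000° ≡ 32.5000°)

(-6.4159, 0.1711, 32.5000°)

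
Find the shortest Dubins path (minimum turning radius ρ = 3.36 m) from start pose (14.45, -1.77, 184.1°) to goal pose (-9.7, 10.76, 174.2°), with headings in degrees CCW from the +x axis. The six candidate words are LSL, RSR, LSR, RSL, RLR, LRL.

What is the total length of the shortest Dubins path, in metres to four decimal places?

27.3399 m

Let ψ = atan2(Δy, Δx) = atan2(12.53, -24.15) = 152.5779° be the start→goal bearing.
Normalize: d = |goal − start| / ρ = 27.207047/3.36 = 8.097335, α = (θ_start − ψ) mod 360° = 31.5221° = 0.550165 rad, β = (θ_goal − ψ) mod 360° = 21.6221° = 0.377377 rad.
Common terms: sin α = 0.522828, cos α = 0.852438, sin β = 0.368483, cos β = 0.929634, cos(α−β) = 0.985109, d² = 65.566840. Work in radians in the unit-radius frame; every candidate has L = ρ·(t + p + q).
LSL: p² = 2 + d² − 2cos(α−β) + 2d(sin α − sin β) = 68.096176; p = √p² = 8.252041; φ = atan2(cos β − cos α, d + sin α − sin β) = 0.009355 rad; t = (φ − α) mod 2π = 5.742375 rad, q = (β − φ) mod 2π = 0.368022 rad → L = 3.36·(5.742375 + 8.252041 + 0.368022) = 3.36·14.362438 = 48.257793 m
RSR: p² = 2 + d² − 2cos(α−β) + 2d(sin β − sin α) = 63.097068; p = √p² = 7.943366; φ = atan2(cos α − cos β, d − sin α + sin β) = -0.009718 rad; t = (α − φ) mod 2π = 0.559883 rad, q = (φ − β) mod 2π = 5.896090 rad → L = 3.36·(0.559883 + 7.943366 + 5.896090) = 3.36·14.399339 = 48.381780 m
LSR: p² = d² − 2 + 2cos(α−β) + 2d(sin α + sin β) = 79.971548; p = √p² = 8.942681; φ = atan2(−cos α − cos β, d + sin α + sin β) − atan2(−2, p) = 0.024306 rad; t = (φ − α) mod 2π = 5.757326 rad, q = (φ − β) mod 2π = 5.930114 rad → L = 3.36·(5.757326 + 8.942681 + 5.930114) = 3.36·20.630121 = 69.317208 m
RSL: p² = d² − 2 + 2cos(α−β) − 2d(sin α + sin β) = 51.102570; p = √p² = 7.148606; φ = atan2(cos α + cos β, d − sin α − sin β) − atan2(2, p) = -0.030361 rad; t = (α − φ) mod 2π = 0.580526 rad, q = (β − φ) mod 2π = 0.407738 rad → L = 3.36·(0.580526 + 7.148606 + 0.407738) = 3.36·8.136870 = 27.339883 m
RLR: c = (6 − d² + 2cos(α−β) + 2d(sin α − sin β))/8 = -6.887133, |c| > 1 → infeasible
LRL: c = (6 − d² + 2cos(α−β) − 2d(sin α − sin β))/8 = -7.512022, |c| > 1 → infeasible
Shortest: RSL with L = 27.339883 m ≈ 27.3399 m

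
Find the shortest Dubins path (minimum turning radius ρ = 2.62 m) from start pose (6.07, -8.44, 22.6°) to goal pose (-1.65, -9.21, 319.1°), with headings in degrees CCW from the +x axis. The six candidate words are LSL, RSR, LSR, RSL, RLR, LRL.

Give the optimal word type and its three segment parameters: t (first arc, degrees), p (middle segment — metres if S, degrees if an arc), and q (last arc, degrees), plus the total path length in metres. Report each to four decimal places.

LSL: t = 170.9935°, p = 5.1418 m, q = 125.5065°, L = 18.7000 m

Let ψ = atan2(Δy, Δx) = atan2(-0.77, -7.72) = -174.3041° be the start→goal bearing.
Normalize: d = |goal − start| / ρ = 7.758305/2.62 = 2.961185, α = (θ_start − ψ) mod 360° = 196.9041° = 3.436625 rad, β = (θ_goal − ψ) mod 360° = 133.4041° = 2.328341 rad.
Common terms: sin α = -0.290771, cos α = -0.956793, sin β = 0.726525, cos β = -0.687140, cos(α−β) = 0.446198, d² = 8.768618. Work in radians in the unit-radius frame; every candidate has L = ρ·(t + p + q).
LSL: p² = 2 + d² − 2cos(α−β) + 2d(sin α − sin β) = 3.851417; p = √p² = 1.962503; φ = atan2(cos β − cos α, d + sin α − sin β) = 0.137839 rad; t = (φ − α) mod 2π = 2.984399 rad, q = (β − φ) mod 2π = 2.190502 rad → L = 2.62·(2.984399 + 1.962503 + 2.190502) = 2.62·7.137404 = 18.699999 m
RSR: p² = 2 + d² − 2cos(α−β) + 2d(sin β − sin α) = 15.901027; p = √p² = 3.987609; φ = atan2(cos α − cos β, d − sin α + sin β) = -0.067674 rad; t = (α − φ) mod 2π = 3.504299 rad, q = (φ − β) mod 2π = 3.887170 rad → L = 2.62·(3.504299 + 3.987609 + 3.887170) = 2.62·11.379079 = 29.813186 m
LSR: p² = d² − 2 + 2cos(α−β) + 2d(sin α + sin β) = 10.241714; p = √p² = 3.200268; φ = atan2(−cos α − cos β, d + sin α + sin β) − atan2(−2, p) = 1.009283 rad; t = (φ − α) mod 2π = 3.855843 rad, q = (φ − β) mod 2π = 4.964128 rad → L = 2.62·(3.855843 + 3.200268 + 4.964128) = 2.62·12.020239 = 31.493026 m
RSL: p² = d² − 2 + 2cos(α−β) − 2d(sin α + sin β) = 5.080312; p = √p² = 2.253955; φ = atan2(cos α + cos β, d − sin α − sin β) − atan2(2, p) = -1.302814 rad; t = (α − φ) mod 2π = 4.739439 rad, q = (β − φ) mod 2π = 3.631155 rad → L = 2.62·(4.739439 + 2.253955 + 3.631155) = 2.62·10.624549 = 27.836318 m
RLR: c = (6 − d² + 2cos(α−β) + 2d(sin α − sin β))/8 = -0.987628; p = 2π − arccos c = 3.299055 rad; φ = atan2(cos α − cos β, d − sin α + sin β) = -0.067674 rad; t = (α − φ + p/2) mod 2π = 5.153827 rad, q = (α − β − t + p) mod 2π = 5.536698 rad → L = 2.62·(5.153827 + 3.299055 + 5.536698) = 2.62·13.989580 = 36.652699 m
LRL: c = (6 − d² + 2cos(α−β) − 2d(sin α − sin β))/8 = 0.518573; p = 2π − arccos c = 5.257570 rad; φ = atan2(cos β − cos α, d + sin α − sin β) = 0.137839 rad; t = (φ − α + p/2) mod 2π = 5.613184 rad, q = (β − α − t + p) mod 2π = 4.819287 rad → L = 2.62·(5.613184 + 5.257570 + 4.819287) = 2.62·15.690041 = 41.107908 m
Shortest: LSL with L = 18.699999 m ≈ 18.7000 m
Convert LSL to answer units (arcs ×180/π): t = 2.984399·180/π = 170.9935°, p = ρ·p = 2.62·1.962503 = 5.1418 m, q = 2.190502·180/π = 125.5065°, L = 18.7000 m.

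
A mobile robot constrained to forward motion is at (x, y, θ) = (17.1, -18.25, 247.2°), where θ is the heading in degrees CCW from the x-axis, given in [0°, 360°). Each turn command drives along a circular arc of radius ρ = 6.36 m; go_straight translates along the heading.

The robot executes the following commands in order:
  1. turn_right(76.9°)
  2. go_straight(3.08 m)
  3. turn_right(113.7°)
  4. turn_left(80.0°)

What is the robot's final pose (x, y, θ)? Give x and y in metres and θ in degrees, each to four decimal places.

set_pose: (x, y, θ) = (17.1000, -18.2500, 247.2000°), ρ = 6.36
turn_right(76.9°): centre at ρ to the right, rotate −76.9° → (10.1654, -22.0545, 170.3000°)
go_straight(3.08): x += 3.08·cos θ, y += 3.08·sin θ → (7.1294, -21.5355, 170.3000°)
turn_right(113.7°): centre at ρ to the right, rotate −113.7° → (2.8914, -11.7654, 56.6000°)
turn_left(80.0°): centre at ρ to the left, rotate +80.0° → (1.9516, -3.6433, 136.6000°)

(1.9516, -3.6433, 136.6000°)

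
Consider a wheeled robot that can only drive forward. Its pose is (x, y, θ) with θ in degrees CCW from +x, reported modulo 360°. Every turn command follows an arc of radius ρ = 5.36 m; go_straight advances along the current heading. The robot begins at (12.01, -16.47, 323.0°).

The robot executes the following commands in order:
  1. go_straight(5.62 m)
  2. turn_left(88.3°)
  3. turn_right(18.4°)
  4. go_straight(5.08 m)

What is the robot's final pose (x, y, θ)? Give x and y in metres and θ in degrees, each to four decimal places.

set_pose: (x, y, θ) = (12.0100, -16.4700, 323.0000°), ρ = 5.36
go_straight(5.62): x += 5.62·cos θ, y += 5.62·sin θ → (16.4983, -19.8522, 323.0000°)
turn_left(88.3°): centre at ρ to the left, rotate +88.3° → (23.9072, -18.9228, 411.3000° ≡ 51.3000°)
turn_right(18.4°): centre at ρ to the right, rotate −18.4° → (25.1789, -17.7738, 32.9000°)
go_straight(5.08): x += 5.08·cos θ, y += 5.08·sin θ → (29.4441, -15.0144, 32.9000°)

(29.4441, -15.0144, 32.9000°)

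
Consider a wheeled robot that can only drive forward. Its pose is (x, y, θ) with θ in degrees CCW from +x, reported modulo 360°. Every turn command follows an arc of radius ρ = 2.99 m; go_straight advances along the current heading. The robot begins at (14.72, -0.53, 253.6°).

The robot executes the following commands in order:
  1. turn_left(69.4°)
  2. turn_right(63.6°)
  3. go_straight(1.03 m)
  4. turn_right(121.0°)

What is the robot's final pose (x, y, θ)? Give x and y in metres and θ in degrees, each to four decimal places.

set_pose: (x, y, θ) = (14.7200, -0.5300, 253.6000°), ρ = 2.99
turn_left(69.4°): centre at ρ to the left, rotate +69.4° → (15.7889, -3.7621, 323.0000°)
turn_right(63.6°): centre at ρ to the right, rotate −63.6° → (16.9285, -6.7001, 259.4000°)
go_straight(1.03): x += 1.03·cos θ, y += 1.03·sin θ → (16.7390, -7.7125, 259.4000°)
turn_right(121.0°): centre at ρ to the right, rotate −121.0° → (11.8149, -9.3984, 138.4000°)

(11.8149, -9.3984, 138.4000°)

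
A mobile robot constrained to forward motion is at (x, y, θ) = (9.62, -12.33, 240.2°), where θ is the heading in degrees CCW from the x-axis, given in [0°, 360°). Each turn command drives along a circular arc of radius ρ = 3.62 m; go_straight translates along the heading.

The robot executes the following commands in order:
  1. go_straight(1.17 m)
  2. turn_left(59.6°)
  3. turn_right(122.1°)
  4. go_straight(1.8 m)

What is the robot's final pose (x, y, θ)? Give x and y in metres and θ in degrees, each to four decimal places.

(3.9534, -22.2873, 177.7000°)

set_pose: (x, y, θ) = (9.6200, -12.3300, 240.2000°), ρ = 3.62
go_straight(1.17): x += 1.17·cos θ, y += 1.17·sin θ → (9.0385, -13.3453, 240.2000°)
turn_left(59.6°): centre at ρ to the left, rotate +59.6° → (9.0385, -16.9434, 299.8000°)
turn_right(122.1°): centre at ρ to the right, rotate −122.1° → (5.7520, -22.3595, 177.7000°)
go_straight(1.8): x += 1.8·cos θ, y += 1.8·sin θ → (3.9534, -22.2873, 177.7000°)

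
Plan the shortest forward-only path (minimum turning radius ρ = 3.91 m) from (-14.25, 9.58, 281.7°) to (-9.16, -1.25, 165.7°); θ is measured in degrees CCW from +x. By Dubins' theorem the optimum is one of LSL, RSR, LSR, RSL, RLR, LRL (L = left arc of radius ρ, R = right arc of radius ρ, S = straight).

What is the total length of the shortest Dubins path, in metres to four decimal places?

Let ψ = atan2(Δy, Δx) = atan2(-10.83, 5.09) = -64.8269° be the start→goal bearing.
Normalize: d = |goal − start| / ρ = 11.966495/3.91 = 3.060485, α = (θ_start − ψ) mod 360° = 346.5269° = 6.048036 rad, β = (θ_goal − ψ) mod 360° = 230.5269° = 4.023454 rad.
Common terms: sin α = -0.232989, cos α = 0.972479, sin β = -0.771923, cos β = -0.635716, cos(α−β) = -0.438371, d² = 9.366566. Work in radians in the unit-radius frame; every candidate has L = ρ·(t + p + q).
LSL: p² = 2 + d² − 2cos(α−β) + 2d(sin α − sin β) = 15.542110; p = √p² = 3.942348; φ = atan2(cos β − cos α, d + sin α − sin β) = -0.420184 rad; t = (φ − α) mod 2π = 6.098151 rad, q = (β − φ) mod 2π = 4.443637 rad → L = 3.91·(6.098151 + 3.942348 + 4.443637) = 3.91·14.484137 = 56.632976 m
RSR: p² = 2 + d² − 2cos(α−β) + 2d(sin β − sin α) = 8.944507; p = √p² = 2.990737; φ = atan2(cos α − cos β, d − sin α + sin β) = 0.567737 rad; t = (α − φ) mod 2π = 5.480299 rad, q = (φ − β) mod 2π = 2.827469 rad → L = 3.91·(5.480299 + 2.990737 + 2.827469) = 3.91·11.298504 = 44.177151 m
LSR: p² = d² − 2 + 2cos(α−β) + 2d(sin α + sin β) = 0.338789; p = √p² = 0.582056; φ = atan2(−cos α − cos β, d + sin α + sin β) − atan2(−2, p) = 1.125204 rad; t = (φ − α) mod 2π = 1.360354 rad, q = (φ − β) mod 2π = 3.384936 rad → L = 3.91·(1.360354 + 0.582056 + 3.384936) = 3.91·5.327345 = 20.829920 m
RSL: p² = d² − 2 + 2cos(α−β) − 2d(sin α + sin β) = 12.640859; p = √p² = 3.555399; φ = atan2(cos α + cos β, d − sin α − sin β) − atan2(2, p) = -0.429760 rad; t = (α − φ) mod 2π = 0.194611 rad, q = (β − φ) mod 2π = 4.453214 rad → L = 3.91·(0.194611 + 3.555399 + 4.453214) = 3.91·8.203223 = 32.074602 m
RLR: c = (6 − d² + 2cos(α−β) + 2d(sin α − sin β))/8 = -0.118063; p = 2π − arccos c = 4.594050 rad; φ = atan2(cos α − cos β, d − sin α + sin β) = 0.567737 rad; t = (α − φ + p/2) mod 2π = 1.494138 rad, q = (α − β − t + p) mod 2π = 5.124494 rad → L = 3.91·(1.494138 + 4.594050 + 5.124494) = 3.91·11.212681 = 43.841584 m
LRL: c = (6 − d² + 2cos(α−β) − 2d(sin α − sin β))/8 = -0.942764; p = 2π − arccos c = 3.481565 rad; φ = atan2(cos β − cos α, d + sin α − sin β) = -0.420184 rad; t = (φ − α + p/2) mod 2π = 1.555749 rad, q = (β − α − t + p) mod 2π = 6.184420 rad → L = 3.91·(1.555749 + 3.481565 + 6.184420) = 3.91·11.221734 = 43.876980 m
Shortest: LSR with L = 20.829920 m ≈ 20.8299 m

20.8299 m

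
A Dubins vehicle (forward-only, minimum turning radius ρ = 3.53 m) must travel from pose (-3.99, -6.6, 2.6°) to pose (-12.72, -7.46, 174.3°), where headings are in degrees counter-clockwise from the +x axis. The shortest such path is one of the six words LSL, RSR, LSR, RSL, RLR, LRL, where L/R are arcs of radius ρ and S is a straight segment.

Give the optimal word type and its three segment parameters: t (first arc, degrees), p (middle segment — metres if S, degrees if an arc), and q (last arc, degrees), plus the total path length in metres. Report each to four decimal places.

Let ψ = atan2(Δy, Δx) = atan2(-0.86, -8.73) = -174.3739° be the start→goal bearing.
Normalize: d = |goal − start| / ρ = 8.772257/3.53 = 2.485059, α = (θ_start − ψ) mod 360° = 176.9739° = 3.088777 rad, β = (θ_goal − ψ) mod 360° = 348.6739° = 6.085507 rad.
Common terms: sin α = 0.052791, cos α = -0.998606, sin β = -0.196393, cos β = 0.980525, cos(α−β) = -0.989526, d² = 6.175517. Work in radians in the unit-radius frame; every candidate has L = ρ·(t + p + q).
LSL: p² = 2 + d² − 2cos(α−β) + 2d(sin α − sin β) = 11.393042; p = √p² = 3.375358; φ = atan2(cos β − cos α, d + sin α − sin β) = 0.626542 rad; t = (φ − α) mod 2π = 3.820950 rad, q = (β − φ) mod 2π = 5.458966 rad → L = 3.53·(3.820950 + 3.375358 + 5.458966) = 3.53·12.655274 = 44.673116 m
RSR: p² = 2 + d² − 2cos(α−β) + 2d(sin β − sin α) = 8.916096; p = √p² = 2.985983; φ = atan2(cos α − cos β, d − sin α + sin β) = -0.724561 rad; t = (α − φ) mod 2π = 3.813339 rad, q = (φ − β) mod 2π = 5.756302 rad → L = 3.53·(3.813339 + 2.985983 + 5.756302) = 3.53·12.555623 = 44.321351 m
LSR: p² = d² − 2 + 2cos(α−β) + 2d(sin α + sin β) = 1.482747; p = √p² = 1.217681; φ = atan2(−cos α − cos β, d + sin α + sin β) − atan2(−2, p) = 1.031624 rad; t = (φ − α) mod 2π = 4.226032 rad, q = (φ − β) mod 2π = 1.229301 rad → L = 3.53·(4.226032 + 1.217681 + 1.229301) = 3.53·6.673014 = 23.555739 m
RSL: p² = d² − 2 + 2cos(α−β) − 2d(sin α + sin β) = 2.910184; p = √p² = 1.705926; φ = atan2(cos α + cos β, d − sin α − sin β) − atan2(2, p) = -0.871463 rad; t = (α − φ) mod 2π = 3.960240 rad, q = (β − φ) mod 2π = 0.673785 rad → L = 3.53·(3.960240 + 1.705926 + 0.673785) = 3.53·6.339951 = 22.380026 m
RLR: c = (6 − d² + 2cos(α−β) + 2d(sin α − sin β))/8 = -0.114512; p = 2π − arccos c = 4.597625 rad; φ = atan2(cos α − cos β, d − sin α + sin β) = -0.724561 rad; t = (α − φ + p/2) mod 2π = 6.112151 rad, q = (α − β − t + p) mod 2π = 1.771929 rad → L = 3.53·(6.112151 + 4.597625 + 1.771929) = 3.53·12.481706 = 44.060421 m
LRL: c = (6 − d² + 2cos(α−β) − 2d(sin α − sin β))/8 = -0.424130; p = 2π − arccos c = 4.274388 rad; φ = atan2(cos β − cos α, d + sin α − sin β) = 0.626542 rad; t = (φ − α + p/2) mod 2π = 5.958144 rad, q = (β − α − t + p) mod 2π = 1.312974 rad → L = 3.53·(5.958144 + 4.274388 + 1.312974) = 3.53·11.545506 = 40.755636 m
Shortest: RSL with L = 22.380026 m ≈ 22.3800 m
Convert RSL to answer units (arcs ×180/π): t = 3.960240·180/π = 226.9050°, p = ρ·p = 3.53·1.705926 = 6.0219 m, q = 0.673785·180/π = 38.6050°, L = 22.3800 m.

RSL: t = 226.9050°, p = 6.0219 m, q = 38.6050°, L = 22.3800 m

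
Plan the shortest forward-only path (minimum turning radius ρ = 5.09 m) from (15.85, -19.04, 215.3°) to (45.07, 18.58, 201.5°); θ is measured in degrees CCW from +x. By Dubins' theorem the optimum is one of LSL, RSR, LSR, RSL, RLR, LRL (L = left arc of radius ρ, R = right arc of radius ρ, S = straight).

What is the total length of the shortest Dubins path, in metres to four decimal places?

Let ψ = atan2(Δy, Δx) = atan2(37.62, 29.22) = 52.1630° be the start→goal bearing.
Normalize: d = |goal − start| / ρ = 47.634786/5.09 = 9.358504, α = (θ_start − ψ) mod 360° = 163.1370° = 2.847278 rad, β = (θ_goal − ψ) mod 360° = 149.3370° = 2.606422 rad.
Common terms: sin α = 0.290084, cos α = -0.957001, sin β = 0.509987, cos β = -0.860182, cos(α−β) = 0.971134, d² = 87.581598. Work in radians in the unit-radius frame; every candidate has L = ρ·(t + p + q).
LSL: p² = 2 + d² − 2cos(α−β) + 2d(sin α − sin β) = 83.523398; p = √p² = 9.139114; φ = atan2(cos β − cos α, d + sin α − sin β) = 0.010594 rad; t = (φ − α) mod 2π = 3.446502 rad, q = (β − φ) mod 2π = 2.595828 rad → L = 5.09·(3.446502 + 9.139114 + 2.595828) = 5.09·15.181443 = 77.273547 m
RSR: p² = 2 + d² − 2cos(α−β) + 2d(sin β − sin α) = 91.755261; p = √p² = 9.578897; φ = atan2(cos α − cos β, d − sin α + sin β) = -0.010108 rad; t = (α − φ) mod 2π = 2.857386 rad, q = (φ − β) mod 2π = 3.666655 rad → L = 5.09·(2.857386 + 9.578897 + 3.666655) = 5.09·16.102937 = 81.963951 m
LSR: p² = d² − 2 + 2cos(α−β) + 2d(sin α + sin β) = 102.498813; p = √p² = 10.124170; φ = atan2(−cos α − cos β, d + sin α + sin β) − atan2(−2, p) = 0.372045 rad; t = (φ − α) mod 2π = 3.807953 rad, q = (φ − β) mod 2π = 4.048808 rad → L = 5.09·(3.807953 + 10.124170 + 4.048808) = 5.09·17.980931 = 91.522937 m
RSL: p² = d² − 2 + 2cos(α−β) − 2d(sin α + sin β) = 72.548920; p = √p² = 8.517565; φ = atan2(cos α + cos β, d − sin α − sin β) − atan2(2, p) = -0.439850 rad; t = (α − φ) mod 2π = 3.287128 rad, q = (β − φ) mod 2π = 3.046273 rad → L = 5.09·(3.287128 + 8.517565 + 3.046273) = 5.09·14.850966 = 75.591419 m
RLR: c = (6 − d² + 2cos(α−β) + 2d(sin α − sin β))/8 = -10.469408, |c| > 1 → infeasible
LRL: c = (6 − d² + 2cos(α−β) − 2d(sin α − sin β))/8 = -9.440425, |c| > 1 → infeasible
Shortest: RSL with L = 75.591419 m ≈ 75.5914 m

75.5914 m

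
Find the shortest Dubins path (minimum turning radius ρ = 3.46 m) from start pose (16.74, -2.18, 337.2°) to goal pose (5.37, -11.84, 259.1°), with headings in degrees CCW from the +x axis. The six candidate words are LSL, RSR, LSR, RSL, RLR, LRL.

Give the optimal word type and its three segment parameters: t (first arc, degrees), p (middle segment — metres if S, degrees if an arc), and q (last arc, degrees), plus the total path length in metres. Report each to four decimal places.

Let ψ = atan2(Δy, Δx) = atan2(-9.66, -11.37) = -139.6486° be the start→goal bearing.
Normalize: d = |goal − start| / ρ = 14.919534/3.46 = 4.312004, α = (θ_start − ψ) mod 360° = 116.8486° = 2.039393 rad, β = (θ_goal − ψ) mod 360° = 38.7486° = 0.676291 rad.
Common terms: sin α = 0.892203, cos α = -0.451635, sin β = 0.625905, cos β = 0.779899, cos(α−β) = 0.206204, d² = 18.593379. Work in radians in the unit-radius frame; every candidate has L = ρ·(t + p + q).
LSL: p² = 2 + d² − 2cos(α−β) + 2d(sin α − sin β) = 22.477527; p = √p² = 4.741047; φ = atan2(cos β − cos α, d + sin α − sin β) = 0.262774 rad; t = (φ − α) mod 2π = 4.506566 rad, q = (β − φ) mod 2π = 0.413518 rad → L = 3.46·(4.506566 + 4.741047 + 0.413518) = 3.46·9.661130 = 33.427510 m
RSR: p² = 2 + d² − 2cos(α−β) + 2d(sin β − sin α) = 17.884415; p = √p² = 4.228997; φ = atan2(cos α − cos β, d − sin α + sin β) = -0.295493 rad; t = (α − φ) mod 2π = 2.334887 rad, q = (φ − β) mod 2π = 5.311401 rad → L = 3.46·(2.334887 + 4.228997 + 5.311401) = 3.46·11.875284 = 41.088484 m
LSR: p² = d² − 2 + 2cos(α−β) + 2d(sin α + sin β) = 30.097960; p = √p² = 5.486161; φ = atan2(−cos α − cos β, d + sin α + sin β) − atan2(−2, p) = 0.293335 rad; t = (φ − α) mod 2π = 4.537127 rad, q = (φ − β) mod 2π = 5.900229 rad → L = 3.46·(4.537127 + 5.486161 + 5.900229) = 3.46·15.923518 = 55.095371 m
RSL: p² = d² − 2 + 2cos(α−β) − 2d(sin α + sin β) = 3.913615; p = √p² = 1.978286; φ = atan2(cos α + cos β, d − sin α − sin β) − atan2(2, p) = -0.673899 rad; t = (α − φ) mod 2π = 2.713292 rad, q = (β − φ) mod 2π = 1.350190 rad → L = 3.46·(2.713292 + 1.978286 + 1.350190) = 3.46·6.041769 = 20.904519 m
RLR: c = (6 − d² + 2cos(α−β) + 2d(sin α − sin β))/8 = -1.235552, |c| > 1 → infeasible
LRL: c = (6 − d² + 2cos(α−β) − 2d(sin α − sin β))/8 = -1.809691, |c| > 1 → infeasible
Shortest: RSL with L = 20.904519 m ≈ 20.9045 m
Convert RSL to answer units (arcs ×180/π): t = 2.713292·180/π = 155.4602°, p = ρ·p = 3.46·1.978286 = 6.8449 m, q = 1.350190·180/π = 77.3602°, L = 20.9045 m.

RSL: t = 155.4602°, p = 6.8449 m, q = 77.3602°, L = 20.9045 m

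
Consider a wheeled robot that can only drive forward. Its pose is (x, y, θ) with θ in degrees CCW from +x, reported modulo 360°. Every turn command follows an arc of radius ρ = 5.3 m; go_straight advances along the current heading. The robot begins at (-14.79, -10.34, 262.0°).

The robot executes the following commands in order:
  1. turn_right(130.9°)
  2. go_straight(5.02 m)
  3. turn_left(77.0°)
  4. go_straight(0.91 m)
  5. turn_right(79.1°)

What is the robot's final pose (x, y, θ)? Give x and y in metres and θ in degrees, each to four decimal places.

(-41.2406, -7.2011, 129.0000°)

set_pose: (x, y, θ) = (-14.7900, -10.3400, 262.0000°), ρ = 5.3
turn_right(130.9°): centre at ρ to the right, rotate −130.9° → (-24.0323, -13.0865, 131.1000°)
go_straight(5.02): x += 5.02·cos θ, y += 5.02·sin θ → (-27.3323, -9.3036, 131.1000°)
turn_left(77.0°): centre at ρ to the left, rotate +77.0° → (-33.8226, -8.1124, 208.1000°)
go_straight(0.91): x += 0.91·cos θ, y += 0.91·sin θ → (-34.6253, -8.5410, 208.1000°)
turn_right(79.1°): centre at ρ to the right, rotate −79.1° → (-41.2406, -7.2011, 129.0000°)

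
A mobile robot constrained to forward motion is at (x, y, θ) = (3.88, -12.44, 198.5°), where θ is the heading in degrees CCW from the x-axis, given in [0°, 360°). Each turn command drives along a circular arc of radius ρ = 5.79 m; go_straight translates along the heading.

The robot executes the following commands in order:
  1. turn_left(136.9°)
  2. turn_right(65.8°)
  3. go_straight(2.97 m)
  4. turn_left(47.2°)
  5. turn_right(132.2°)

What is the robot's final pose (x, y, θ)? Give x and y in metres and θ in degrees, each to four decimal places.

(4.9929, -45.7233, 184.6000°)

set_pose: (x, y, θ) = (3.8800, -12.4400, 198.5000°), ρ = 5.79
turn_left(136.9°): centre at ρ to the left, rotate +136.9° → (3.3069, -23.1953, 335.4000°)
turn_right(65.8°): centre at ρ to the right, rotate −65.8° → (6.6865, -28.5002, 269.6000°)
go_straight(2.97): x += 2.97·cos θ, y += 2.97·sin θ → (6.6658, -31.4701, 269.6000°)
turn_left(47.2°): centre at ρ to the left, rotate +47.2° → (8.4921, -35.7312, 316.8000°)
turn_right(132.2°): centre at ρ to the right, rotate −132.2° → (4.9929, -45.7233, 184.6000°)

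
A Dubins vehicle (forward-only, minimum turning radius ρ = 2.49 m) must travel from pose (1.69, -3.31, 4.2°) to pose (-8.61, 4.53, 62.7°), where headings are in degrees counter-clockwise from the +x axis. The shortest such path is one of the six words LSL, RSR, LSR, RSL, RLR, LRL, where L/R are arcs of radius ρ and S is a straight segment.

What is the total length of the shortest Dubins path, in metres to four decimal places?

Let ψ = atan2(Δy, Δx) = atan2(7.84, -10.30) = 142.7229° be the start→goal bearing.
Normalize: d = |goal − start| / ρ = 12.944327/2.49 = 5.198525, α = (θ_start − ψ) mod 360° = 221.4771° = 3.865505 rad, β = (θ_goal − ψ) mod 360° = 279.9771° = 4.886523 rad.
Common terms: sin α = -0.662321, cos α = -0.749220, sin β = -0.984877, cos β = 0.173255, cos(α−β) = 0.522499, d² = 27.024661. Work in radians in the unit-radius frame; every candidate has L = ρ·(t + p + q).
LSL: p² = 2 + d² − 2cos(α−β) + 2d(sin α − sin β) = 31.333295; p = √p² = 5.597615; φ = atan2(cos β − cos α, d + sin α − sin β) = 0.165553 rad; t = (φ − α) mod 2π = 2.583233 rad, q = (β − φ) mod 2π = 4.720970 rad → L = 2.49·(2.583233 + 5.597615 + 4.720970) = 2.49·12.901818 = 32.125527 m
RSR: p² = 2 + d² − 2cos(α−β) + 2d(sin β − sin α) = 24.626032; p = √p² = 4.962462; φ = atan2(cos α − cos β, d − sin α + sin β) = -0.186978 rad; t = (α − φ) mod 2π = 4.052483 rad, q = (φ − β) mod 2π = 1.209684 rad → L = 2.49·(4.052483 + 4.962462 + 1.209684) = 2.49·10.224630 = 25.459329 m
LSR: p² = d² − 2 + 2cos(α−β) + 2d(sin α + sin β) = 8.943659; p = √p² = 2.990595; φ = atan2(−cos α − cos β, d + sin α + sin β) − atan2(−2, p) = 0.750236 rad; t = (φ − α) mod 2π = 3.167916 rad, q = (φ − β) mod 2π = 2.146899 rad → L = 2.49·(3.167916 + 2.990595 + 2.146899) = 2.49·8.305410 = 20.680470 m
RSL: p² = d² − 2 + 2cos(α−β) − 2d(sin α + sin β) = 43.195657; p = √p² = 6.572340; φ = atan2(cos α + cos β, d − sin α − sin β) − atan2(2, p) = -0.379340 rad; t = (α − φ) mod 2π = 4.244845 rad, q = (β − φ) mod 2π = 5.265862 rad → L = 2.49·(4.244845 + 6.572340 + 5.265862) = 2.49·16.083047 = 40.046787 m
RLR: c = (6 − d² + 2cos(α−β) + 2d(sin α − sin β))/8 = -2.078254, |c| > 1 → infeasible
LRL: c = (6 − d² + 2cos(α−β) − 2d(sin α − sin β))/8 = -2.916662, |c| > 1 → infeasible
Shortest: LSR with L = 20.680470 m ≈ 20.6805 m

20.6805 m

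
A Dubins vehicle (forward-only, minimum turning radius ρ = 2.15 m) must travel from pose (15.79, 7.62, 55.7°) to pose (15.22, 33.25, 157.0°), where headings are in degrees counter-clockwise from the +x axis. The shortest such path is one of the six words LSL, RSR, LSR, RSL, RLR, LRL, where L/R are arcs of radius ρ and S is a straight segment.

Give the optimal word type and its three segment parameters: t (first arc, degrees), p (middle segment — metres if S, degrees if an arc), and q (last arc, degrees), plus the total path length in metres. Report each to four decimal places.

Let ψ = atan2(Δy, Δx) = atan2(25.63, -0.57) = 91.2740° be the start→goal bearing.
Normalize: d = |goal − start| / ρ = 25.636337/2.15 = 11.923878, α = (θ_start − ψ) mod 360° = 324.4260° = 5.662301 rad, β = (θ_goal − ψ) mod 360° = 65.7260° = 1.147135 rad.
Common terms: sin α = -0.581754, cos α = 0.813365, sin β = 0.911590, cos β = 0.411101, cos(α−β) = -0.195946, d² = 142.178864. Work in radians in the unit-radius frame; every candidate has L = ρ·(t + p + q).
LSL: p² = 2 + d² − 2cos(α−β) + 2d(sin α − sin β) = 108.957853; p = √p² = 10.438288; φ = atan2(cos β − cos α, d + sin α − sin β) = -0.038547 rad; t = (φ − α) mod 2π = 0.582337 rad, q = (β − φ) mod 2π = 1.185682 rad → L = 2.15·(0.582337 + 10.438288 + 1.185682) = 2.15·12.206306 = 26.243559 m
RSR: p² = 2 + d² − 2cos(α−β) + 2d(sin β − sin α) = 180.183660; p = √p² = 13.423251; φ = atan2(cos α − cos β, d − sin α + sin β) = 0.029972 rad; t = (α − φ) mod 2π = 5.632329 rad, q = (φ − β) mod 2π = 5.166023 rad → L = 2.15·(5.632329 + 13.423251 + 5.166023) = 2.15·24.221603 = 52.076446 m
LSR: p² = d² − 2 + 2cos(α−β) + 2d(sin α + sin β) = 147.652808; p = √p² = 12.151247; φ = atan2(−cos α − cos β, d + sin α + sin β) − atan2(−2, p) = 0.063534 rad; t = (φ − α) mod 2π = 0.684418 rad, q = (φ − β) mod 2π = 5.199585 rad → L = 2.15·(0.684418 + 12.151247 + 5.199585) = 2.15·18.035250 = 38.775787 m
RSL: p² = d² − 2 + 2cos(α−β) − 2d(sin α + sin β) = 131.921136; p = √p² = 11.485693; φ = atan2(cos α + cos β, d − sin α − sin β) − atan2(2, p) = -0.067180 rad; t = (α − φ) mod 2π = 5.729481 rad, q = (β − φ) mod 2π = 1.214314 rad → L = 2.15·(5.729481 + 11.485693 + 1.214314) = 2.15·18.429488 = 39.623399 m
RLR: c = (6 − d² + 2cos(α−β) + 2d(sin α − sin β))/8 = -21.522958, |c| > 1 → infeasible
LRL: c = (6 − d² + 2cos(α−β) − 2d(sin α − sin β))/8 = -12.619732, |c| > 1 → infeasible
Shortest: LSL with L = 26.243559 m ≈ 26.2436 m
Convert LSL to answer units (arcs ×180/π): t = 0.582337·180/π = 33.3655°, p = ρ·p = 2.15·10.438288 = 22.4423 m, q = 1.185682·180/π = 67.9345°, L = 26.2436 m.

LSL: t = 33.3655°, p = 22.4423 m, q = 67.9345°, L = 26.2436 m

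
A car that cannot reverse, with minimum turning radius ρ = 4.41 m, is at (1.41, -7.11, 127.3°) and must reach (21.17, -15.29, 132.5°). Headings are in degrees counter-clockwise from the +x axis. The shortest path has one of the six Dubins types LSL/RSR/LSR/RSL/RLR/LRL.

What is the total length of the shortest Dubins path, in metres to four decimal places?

Let ψ = atan2(Δy, Δx) = atan2(-8.18, 19.76) = -22.4880° be the start→goal bearing.
Normalize: d = |goal − start| / ρ = 21.386211/4.41 = 4.849481, α = (θ_start − ψ) mod 360° = 149.7880° = 2.614293 rad, β = (θ_goal − ψ) mod 360° = 154.9880° = 2.705050 rad.
Common terms: sin α = 0.503201, cos α = -0.864169, sin β = 0.422809, cos β = -0.906219, cos(α−β) = 0.995884, d² = 23.517464. Work in radians in the unit-radius frame; every candidate has L = ρ·(t + p + q).
LSL: p² = 2 + d² − 2cos(α−β) + 2d(sin α − sin β) = 24.305423; p = √p² = 4.930053; φ = atan2(cos β − cos α, d + sin α − sin β) = -0.008529 rad; t = (φ − α) mod 2π = 3.660363 rad, q = (β − φ) mod 2π = 2.713580 rad → L = 4.41·(3.660363 + 4.930053 + 2.713580) = 4.41·11.303995 = 49.850620 m
RSR: p² = 2 + d² − 2cos(α−β) + 2d(sin β − sin α) = 22.745968; p = √p² = 4.769273; φ = atan2(cos α − cos β, d − sin α + sin β) = 0.008817 rad; t = (α − φ) mod 2π = 2.605476 rad, q = (φ − β) mod 2π = 3.586952 rad → L = 4.41·(2.605476 + 4.769273 + 3.586952) = 4.41·10.961702 = 48.341104 m
LSR: p² = d² − 2 + 2cos(α−β) + 2d(sin α + sin β) = 32.490568; p = √p² = 5.700050; φ = atan2(−cos α − cos β, d + sin α + sin β) − atan2(−2, p) = 0.634894 rad; t = (φ − α) mod 2π = 4.303786 rad, q = (φ − β) mod 2π = 4.213029 rad → L = 4.41·(4.303786 + 5.700050 + 4.213029) = 4.41·14.216866 = 62.696377 m
RSL: p² = d² − 2 + 2cos(α−β) − 2d(sin α + sin β) = 14.527898; p = √p² = 3.811548; φ = atan2(cos α + cos β, d − sin α − sin β) − atan2(2, p) = -0.907105 rad; t = (α − φ) mod 2π = 3.521398 rad, q = (β − φ) mod 2π = 3.612155 rad → L = 4.41·(3.521398 + 3.811548 + 3.612155) = 4.41·10.945101 = 48.267897 m
RLR: c = (6 − d² + 2cos(α−β) + 2d(sin α − sin β))/8 = -1.843246, |c| > 1 → infeasible
LRL: c = (6 − d² + 2cos(α−β) − 2d(sin α − sin β))/8 = -2.038178, |c| > 1 → infeasible
Shortest: RSL with L = 48.267897 m ≈ 48.2679 m

48.2679 m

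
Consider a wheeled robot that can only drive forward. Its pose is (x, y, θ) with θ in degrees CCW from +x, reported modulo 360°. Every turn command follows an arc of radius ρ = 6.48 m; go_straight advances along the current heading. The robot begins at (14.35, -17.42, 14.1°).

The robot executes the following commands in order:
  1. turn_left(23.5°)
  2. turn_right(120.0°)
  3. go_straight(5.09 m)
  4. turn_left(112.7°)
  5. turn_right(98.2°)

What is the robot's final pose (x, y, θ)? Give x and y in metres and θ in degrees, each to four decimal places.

(46.7408, -33.4862, 292.1000°)

set_pose: (x, y, θ) = (14.3500, -17.4200, 14.1000°), ρ = 6.48
turn_left(23.5°): centre at ρ to the left, rotate +23.5° → (16.7251, -16.2693, 37.6000°)
turn_right(120.0°): centre at ρ to the right, rotate −120.0° → (27.1019, -20.5463, -82.4000° ≡ 277.6000°)
go_straight(5.09): x += 5.09·cos θ, y += 5.09·sin θ → (27.7751, -25.5916, 277.6000°)
turn_left(112.7°): centre at ρ to the left, rotate +112.7° → (37.4675, -30.3294, 390.3000° ≡ 30.3000°)
turn_right(98.2°): centre at ρ to the right, rotate −98.2° → (46.7408, -33.4862, -67.9000° ≡ 292.1000°)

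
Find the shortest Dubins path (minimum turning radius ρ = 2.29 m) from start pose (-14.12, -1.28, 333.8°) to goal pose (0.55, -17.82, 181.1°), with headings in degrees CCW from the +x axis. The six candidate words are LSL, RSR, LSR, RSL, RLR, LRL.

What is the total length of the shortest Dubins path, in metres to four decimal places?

25.9337 m

Let ψ = atan2(Δy, Δx) = atan2(-16.54, 14.67) = -48.4289° be the start→goal bearing.
Normalize: d = |goal − start| / ρ = 22.108381/2.29 = 9.654315, α = (θ_start − ψ) mod 360° = 22.2289° = 0.387967 rad, β = (θ_goal − ψ) mod 360° = 229.5289° = 4.006035 rad.
Common terms: sin α = 0.378307, cos α = 0.925680, sin β = -0.760733, cos β = -0.649065, cos(α−β) = -0.888617, d² = 93.205793. Work in radians in the unit-radius frame; every candidate has L = ρ·(t + p + q).
LSL: p² = 2 + d² − 2cos(α−β) + 2d(sin α − sin β) = 118.976339; p = √p² = 10.907628; φ = atan2(cos β − cos α, d + sin α − sin β) = -0.144877 rad; t = (φ − α) mod 2π = 5.750341 rad, q = (β − φ) mod 2π = 4.150912 rad → L = 2.29·(5.750341 + 10.907628 + 4.150912) = 2.29·20.808880 = 47.652336 m
RSR: p² = 2 + d² − 2cos(α−β) + 2d(sin β − sin α) = 74.989717; p = √p² = 8.659660; φ = atan2(cos α − cos β, d − sin α + sin β) = 0.182866 rad; t = (α − φ) mod 2π = 0.205101 rad, q = (φ − β) mod 2π = 2.460017 rad → L = 2.29·(0.205101 + 8.659660 + 2.460017) = 2.29·11.324778 = 25.933742 m
LSR: p² = d² − 2 + 2cos(α−β) + 2d(sin α + sin β) = 82.044440; p = √p² = 9.057839; φ = atan2(−cos α − cos β, d + sin α + sin β) − atan2(−2, p) = 0.187491 rad; t = (φ − α) mod 2π = 6.082710 rad, q = (φ − β) mod 2π = 2.464642 rad → L = 2.29·(6.082710 + 9.057839 + 2.464642) = 2.29·17.605190 = 40.315886 m
RSL: p² = d² − 2 + 2cos(α−β) − 2d(sin α + sin β) = 96.812677; p = √p² = 9.839343; φ = atan2(cos α + cos β, d − sin α − sin β) − atan2(2, p) = -0.172980 rad; t = (α − φ) mod 2π = 0.560947 rad, q = (β − φ) mod 2π = 4.179015 rad → L = 2.29·(0.560947 + 9.839343 + 4.179015) = 2.29·14.579306 = 33.386610 m
RLR: c = (6 − d² + 2cos(α−β) + 2d(sin α − sin β))/8 = -8.373715, |c| > 1 → infeasible
LRL: c = (6 − d² + 2cos(α−β) − 2d(sin α − sin β))/8 = -13.872042, |c| > 1 → infeasible
Shortest: RSR with L = 25.933742 m ≈ 25.9337 m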